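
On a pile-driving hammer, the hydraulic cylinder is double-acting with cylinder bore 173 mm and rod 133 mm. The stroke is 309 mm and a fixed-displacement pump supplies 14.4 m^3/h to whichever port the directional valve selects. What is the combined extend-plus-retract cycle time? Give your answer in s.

t ≈ 2.56 s

Cap-side area A_cap = π/4 × (173 mm)² = 23510 mm^2
Rod-side annular area A_ann = π/4 × (173² − 133²) = 9613 mm^2
t_ext = A_cap·L/Q = 1.816 s
t_ret = A_ann·L/Q = 0.7426 s
t_cycle = t_ext + t_ret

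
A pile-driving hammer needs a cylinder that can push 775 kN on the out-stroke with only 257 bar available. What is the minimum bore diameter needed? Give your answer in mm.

D ≈ 196 mm

Extension force acts on the full piston face: F = P × (π/4)D².
D = √(4F / (πP)) = √(4 × 775 kN / (π × 257 bar))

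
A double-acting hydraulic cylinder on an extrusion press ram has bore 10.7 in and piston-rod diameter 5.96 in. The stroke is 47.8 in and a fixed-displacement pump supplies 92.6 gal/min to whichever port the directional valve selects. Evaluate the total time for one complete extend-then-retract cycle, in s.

Cap-side area A_cap = π/4 × (10.7 in)² = 89.92 in^2
Rod-side annular area A_ann = π/4 × (10.7² − 5.96²) = 62.02 in^2
t_ext = A_cap·L/Q = 12.06 s
t_ret = A_ann·L/Q = 8.316 s
t_cycle = t_ext + t_ret

t ≈ 20.4 s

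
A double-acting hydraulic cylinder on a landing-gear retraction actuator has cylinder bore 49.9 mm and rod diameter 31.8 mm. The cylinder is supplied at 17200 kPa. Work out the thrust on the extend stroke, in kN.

F ≈ 33.6 kN

Cap-side area A_cap = π/4 × (49.9 mm)² = 1956 mm^2
F = P × A_cap = 17200 kPa × A_cap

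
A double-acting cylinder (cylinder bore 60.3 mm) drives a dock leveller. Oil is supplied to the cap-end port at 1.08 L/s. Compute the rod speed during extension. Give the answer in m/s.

v ≈ 0.378 m/s

Cap-side area A_cap = π/4 × (60.3 mm)² = 2856 mm^2
v = Q / A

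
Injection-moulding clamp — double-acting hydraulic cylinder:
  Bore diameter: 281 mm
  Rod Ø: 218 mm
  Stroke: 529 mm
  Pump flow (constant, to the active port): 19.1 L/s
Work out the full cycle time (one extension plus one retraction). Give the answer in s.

Cap-side area A_cap = π/4 × (281 mm)² = 62020 mm^2
Rod-side annular area A_ann = π/4 × (281² − 218²) = 24690 mm^2
t_ext = A_cap·L/Q = 1.718 s
t_ret = A_ann·L/Q = 0.6838 s
t_cycle = t_ext + t_ret

t ≈ 2.40 s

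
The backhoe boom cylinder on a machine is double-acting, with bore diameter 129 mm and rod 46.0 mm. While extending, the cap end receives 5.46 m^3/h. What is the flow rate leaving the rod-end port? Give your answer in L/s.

Cap-side area A_cap = π/4 × (129 mm)² = 13070 mm^2
Rod-side annular area A_ann = π/4 × (129² − 46.0²) = 11410 mm^2
Piston speed v = Q_in/A_cap; rod-end outflow Q_out = v × A_ann = Q_in × A_ann/A_cap.

Q_out ≈ 1.32 L/s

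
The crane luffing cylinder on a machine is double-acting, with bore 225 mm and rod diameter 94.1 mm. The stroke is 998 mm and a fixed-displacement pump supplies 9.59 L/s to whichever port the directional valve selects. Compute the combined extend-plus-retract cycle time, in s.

t ≈ 7.55 s

Cap-side area A_cap = π/4 × (225 mm)² = 39760 mm^2
Rod-side annular area A_ann = π/4 × (225² − 94.1²) = 32810 mm^2
t_ext = A_cap·L/Q = 4.138 s
t_ret = A_ann·L/Q = 3.414 s
t_cycle = t_ext + t_ret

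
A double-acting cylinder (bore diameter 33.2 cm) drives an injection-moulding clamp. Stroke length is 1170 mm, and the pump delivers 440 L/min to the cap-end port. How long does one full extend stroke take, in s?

Cap-side area A_cap = π/4 × (33.2 cm)² = 865.7 cm^2
Swept volume V = A × L; t = V / Q = A·L / Q

t ≈ 13.8 s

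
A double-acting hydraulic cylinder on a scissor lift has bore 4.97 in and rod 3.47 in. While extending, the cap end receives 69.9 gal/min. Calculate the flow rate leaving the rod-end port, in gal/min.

Q_out ≈ 35.8 gal/min

Cap-side area A_cap = π/4 × (4.97 in)² = 19.40 in^2
Rod-side annular area A_ann = π/4 × (4.97² − 3.47²) = 9.943 in^2
Piston speed v = Q_in/A_cap; rod-end outflow Q_out = v × A_ann = Q_in × A_ann/A_cap.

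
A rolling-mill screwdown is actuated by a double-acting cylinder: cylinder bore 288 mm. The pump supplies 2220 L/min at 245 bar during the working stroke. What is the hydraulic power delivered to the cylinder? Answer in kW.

W ≈ 907 kW

Hydraulic power = P × Q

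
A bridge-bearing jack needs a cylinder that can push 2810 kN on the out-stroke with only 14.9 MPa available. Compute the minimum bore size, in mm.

D ≈ 490 mm

Extension force acts on the full piston face: F = P × (π/4)D².
D = √(4F / (πP)) = √(4 × 2810 kN / (π × 14.9 MPa))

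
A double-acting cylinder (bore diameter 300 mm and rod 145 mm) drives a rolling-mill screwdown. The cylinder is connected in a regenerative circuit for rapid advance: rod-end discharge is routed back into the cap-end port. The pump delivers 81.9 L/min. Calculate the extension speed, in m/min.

v ≈ 4.96 m/min

In regeneration the rod-end outflow joins the pump flow into the cap end, so the net volume the pump must supply per unit advance equals the rod cross-section area.
Rod cross-section A_rod = π/4 × (145 mm)² = 16510 mm^2
v = Q_pump / A_rod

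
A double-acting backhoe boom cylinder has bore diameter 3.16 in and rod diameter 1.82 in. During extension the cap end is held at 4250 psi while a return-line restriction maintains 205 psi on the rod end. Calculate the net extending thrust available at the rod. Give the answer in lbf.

F ≈ 32300 lbf

Cap-side area A_cap = π/4 × (3.16 in)² = 7.843 in^2
Rod-side annular area A_ann = π/4 × (3.16² − 1.82²) = 5.241 in^2
Net thrust = P_cap·A_cap − P_rod·A_ann = 33330 lbf − 1074 lbf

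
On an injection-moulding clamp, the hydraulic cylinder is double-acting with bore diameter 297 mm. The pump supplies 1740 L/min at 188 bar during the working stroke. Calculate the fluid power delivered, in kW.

Hydraulic power = P × Q

W ≈ 545 kW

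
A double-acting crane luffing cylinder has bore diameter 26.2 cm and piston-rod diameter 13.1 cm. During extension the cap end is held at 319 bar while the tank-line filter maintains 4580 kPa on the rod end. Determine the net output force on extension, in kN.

Cap-side area A_cap = π/4 × (26.2 cm)² = 539.1 cm^2
Rod-side annular area A_ann = π/4 × (26.2² − 13.1²) = 404.3 cm^2
Net thrust = P_cap·A_cap − P_rod·A_ann = 1720 kN − 185.2 kN

F ≈ 1530 kN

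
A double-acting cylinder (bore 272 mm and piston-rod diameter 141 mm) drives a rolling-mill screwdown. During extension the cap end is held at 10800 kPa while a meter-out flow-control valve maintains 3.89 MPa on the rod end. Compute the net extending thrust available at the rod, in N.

Cap-side area A_cap = π/4 × (272 mm)² = 58110 mm^2
Rod-side annular area A_ann = π/4 × (272² − 141²) = 42490 mm^2
Net thrust = P_cap·A_cap − P_rod·A_ann = 6.276e5 N − 1.653e5 N

F ≈ 4.62e5 N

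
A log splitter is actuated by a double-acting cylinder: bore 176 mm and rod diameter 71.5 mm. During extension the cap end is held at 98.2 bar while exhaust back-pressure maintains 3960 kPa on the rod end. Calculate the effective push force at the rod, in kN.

F ≈ 158 kN

Cap-side area A_cap = π/4 × (176 mm)² = 24330 mm^2
Rod-side annular area A_ann = π/4 × (176² − 71.5²) = 20310 mm^2
Net thrust = P_cap·A_cap − P_rod·A_ann = 238.9 kN − 80.44 kN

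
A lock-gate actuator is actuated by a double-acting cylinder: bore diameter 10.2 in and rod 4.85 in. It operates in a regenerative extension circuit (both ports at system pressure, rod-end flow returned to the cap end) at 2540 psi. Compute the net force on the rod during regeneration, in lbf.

With equal pressure on both faces, forces on the annular region cancel; the net push is pressure × rod cross-section.
Rod cross-section A_rod = π/4 × (4.85 in)² = 18.47 in^2
F = P × A_rod

F ≈ 46900 lbf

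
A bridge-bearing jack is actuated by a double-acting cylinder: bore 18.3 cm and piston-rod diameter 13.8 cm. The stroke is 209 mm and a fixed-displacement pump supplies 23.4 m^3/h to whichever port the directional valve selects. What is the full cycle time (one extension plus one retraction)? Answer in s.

t ≈ 1.21 s

Cap-side area A_cap = π/4 × (18.3 cm)² = 263.0 cm^2
Rod-side annular area A_ann = π/4 × (18.3² − 13.8²) = 113.5 cm^2
t_ext = A_cap·L/Q = 0.8457 s
t_ret = A_ann·L/Q = 0.3648 s
t_cycle = t_ext + t_ret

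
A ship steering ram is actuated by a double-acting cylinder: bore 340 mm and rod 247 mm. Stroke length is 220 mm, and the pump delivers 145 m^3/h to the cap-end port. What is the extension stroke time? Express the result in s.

Cap-side area A_cap = π/4 × (340 mm)² = 90790 mm^2
Swept volume V = A × L; t = V / Q = A·L / Q

t ≈ 0.496 s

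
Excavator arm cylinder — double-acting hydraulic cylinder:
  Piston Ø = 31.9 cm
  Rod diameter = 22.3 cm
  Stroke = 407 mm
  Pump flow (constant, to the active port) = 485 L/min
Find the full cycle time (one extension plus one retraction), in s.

t ≈ 6.08 s

Cap-side area A_cap = π/4 × (31.9 cm)² = 799.2 cm^2
Rod-side annular area A_ann = π/4 × (31.9² − 22.3²) = 408.7 cm^2
t_ext = A_cap·L/Q = 4.024 s
t_ret = A_ann·L/Q = 2.058 s
t_cycle = t_ext + t_ret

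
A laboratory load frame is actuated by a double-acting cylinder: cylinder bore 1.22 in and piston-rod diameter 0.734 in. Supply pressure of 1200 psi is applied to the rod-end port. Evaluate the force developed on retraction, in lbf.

F ≈ 895 lbf

Rod-side annular area A_ann = π/4 × (1.22² − 0.734²) = 0.7458 in^2
On retraction the pressure acts on the annular area (bore minus rod).
F = P × A_ann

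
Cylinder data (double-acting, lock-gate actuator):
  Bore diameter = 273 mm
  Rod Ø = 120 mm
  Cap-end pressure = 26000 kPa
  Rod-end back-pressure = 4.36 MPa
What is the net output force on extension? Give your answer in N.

F ≈ 1.32e6 N

Cap-side area A_cap = π/4 × (273 mm)² = 58530 mm^2
Rod-side annular area A_ann = π/4 × (273² − 120²) = 47230 mm^2
Net thrust = P_cap·A_cap − P_rod·A_ann = 1.522e6 N − 2.059e5 N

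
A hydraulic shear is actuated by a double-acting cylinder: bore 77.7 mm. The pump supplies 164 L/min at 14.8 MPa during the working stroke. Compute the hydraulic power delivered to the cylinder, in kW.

W ≈ 40.5 kW

Hydraulic power = P × Q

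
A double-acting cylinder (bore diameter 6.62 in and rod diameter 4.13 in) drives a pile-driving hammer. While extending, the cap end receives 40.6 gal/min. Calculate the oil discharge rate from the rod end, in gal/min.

Cap-side area A_cap = π/4 × (6.62 in)² = 34.42 in^2
Rod-side annular area A_ann = π/4 × (6.62² − 4.13²) = 21.02 in^2
Piston speed v = Q_in/A_cap; rod-end outflow Q_out = v × A_ann = Q_in × A_ann/A_cap.

Q_out ≈ 24.8 gal/min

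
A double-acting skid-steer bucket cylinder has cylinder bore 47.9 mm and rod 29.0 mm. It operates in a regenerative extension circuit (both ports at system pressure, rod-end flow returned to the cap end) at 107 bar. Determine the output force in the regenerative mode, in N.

With equal pressure on both faces, forces on the annular region cancel; the net push is pressure × rod cross-section.
Rod cross-section A_rod = π/4 × (29.0 mm)² = 660.5 mm^2
F = P × A_rod

F ≈ 7070 N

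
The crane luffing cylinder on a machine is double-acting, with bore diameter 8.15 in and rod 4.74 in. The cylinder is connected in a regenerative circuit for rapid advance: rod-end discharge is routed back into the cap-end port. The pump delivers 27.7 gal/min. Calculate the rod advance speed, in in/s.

v ≈ 6.04 in/s

In regeneration the rod-end outflow joins the pump flow into the cap end, so the net volume the pump must supply per unit advance equals the rod cross-section area.
Rod cross-section A_rod = π/4 × (4.74 in)² = 17.65 in^2
v = Q_pump / A_rod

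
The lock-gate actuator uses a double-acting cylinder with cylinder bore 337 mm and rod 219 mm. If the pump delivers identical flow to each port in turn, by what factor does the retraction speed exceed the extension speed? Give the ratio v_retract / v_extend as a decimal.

v_ret/v_ext ≈ 1.73

Cap-side area A_cap = π/4 × (337 mm)² = 89200 mm^2
Rod-side annular area A_ann = π/4 × (337² − 219²) = 51530 mm^2
For equal Q, v ∝ 1/A, so v_ret/v_ext = A_cap/A_ann.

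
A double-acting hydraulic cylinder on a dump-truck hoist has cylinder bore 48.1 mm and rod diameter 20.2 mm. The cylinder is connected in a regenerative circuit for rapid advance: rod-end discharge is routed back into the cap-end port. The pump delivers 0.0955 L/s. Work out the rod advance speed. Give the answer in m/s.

v ≈ 0.298 m/s

In regeneration the rod-end outflow joins the pump flow into the cap end, so the net volume the pump must supply per unit advance equals the rod cross-section area.
Rod cross-section A_rod = π/4 × (20.2 mm)² = 320.5 mm^2
v = Q_pump / A_rod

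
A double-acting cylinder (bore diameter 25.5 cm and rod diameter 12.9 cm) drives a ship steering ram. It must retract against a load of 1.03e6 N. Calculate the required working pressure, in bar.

P ≈ 271 bar

Rod-side annular area A_ann = π/4 × (25.5² − 12.9²) = 380.0 cm^2
Retraction: pressure acts on the annular area.
P = F / A = 1.03e6 N / A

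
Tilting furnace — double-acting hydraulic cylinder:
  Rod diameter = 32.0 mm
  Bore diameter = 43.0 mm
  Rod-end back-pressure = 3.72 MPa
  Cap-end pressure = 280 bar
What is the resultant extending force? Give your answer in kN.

Cap-side area A_cap = π/4 × (43.0 mm)² = 1452 mm^2
Rod-side annular area A_ann = π/4 × (43.0² − 32.0²) = 648.0 mm^2
Net thrust = P_cap·A_cap − P_rod·A_ann = 40.66 kN − 2.410 kN

F ≈ 38.3 kN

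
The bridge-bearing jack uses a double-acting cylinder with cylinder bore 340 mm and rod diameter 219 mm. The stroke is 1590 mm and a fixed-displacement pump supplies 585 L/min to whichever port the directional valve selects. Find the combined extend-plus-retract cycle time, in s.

Cap-side area A_cap = π/4 × (340 mm)² = 90790 mm^2
Rod-side annular area A_ann = π/4 × (340² − 219²) = 53120 mm^2
t_ext = A_cap·L/Q = 14.81 s
t_ret = A_ann·L/Q = 8.663 s
t_cycle = t_ext + t_ret

t ≈ 23.5 s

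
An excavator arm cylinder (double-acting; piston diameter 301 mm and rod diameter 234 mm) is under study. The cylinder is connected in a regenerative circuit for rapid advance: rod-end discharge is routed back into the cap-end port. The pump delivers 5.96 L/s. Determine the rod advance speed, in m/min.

v ≈ 8.32 m/min

In regeneration the rod-end outflow joins the pump flow into the cap end, so the net volume the pump must supply per unit advance equals the rod cross-section area.
Rod cross-section A_rod = π/4 × (234 mm)² = 43010 mm^2
v = Q_pump / A_rod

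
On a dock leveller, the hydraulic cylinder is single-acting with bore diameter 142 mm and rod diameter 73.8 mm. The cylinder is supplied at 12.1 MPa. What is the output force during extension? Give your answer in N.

F ≈ 1.92e5 N

Cap-side area A_cap = π/4 × (142 mm)² = 15840 mm^2
F = P × A_cap = 12.1 MPa × A_cap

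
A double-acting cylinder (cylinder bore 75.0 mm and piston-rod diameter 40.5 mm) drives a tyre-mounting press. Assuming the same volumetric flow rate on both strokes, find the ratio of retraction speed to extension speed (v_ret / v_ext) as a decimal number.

v_ret/v_ext ≈ 1.41

Cap-side area A_cap = π/4 × (75.0 mm)² = 4418 mm^2
Rod-side annular area A_ann = π/4 × (75.0² − 40.5²) = 3130 mm^2
For equal Q, v ∝ 1/A, so v_ret/v_ext = A_cap/A_ann.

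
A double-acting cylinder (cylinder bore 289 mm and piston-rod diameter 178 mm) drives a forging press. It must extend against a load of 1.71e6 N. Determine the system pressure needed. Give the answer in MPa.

P ≈ 26.1 MPa

Cap-side area A_cap = π/4 × (289 mm)² = 65600 mm^2
P = F / A = 1.71e6 N / A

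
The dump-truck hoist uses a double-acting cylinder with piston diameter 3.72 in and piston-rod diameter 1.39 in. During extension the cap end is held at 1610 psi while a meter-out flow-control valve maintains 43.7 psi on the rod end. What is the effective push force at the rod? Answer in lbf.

Cap-side area A_cap = π/4 × (3.72 in)² = 10.87 in^2
Rod-side annular area A_ann = π/4 × (3.72² − 1.39²) = 9.351 in^2
Net thrust = P_cap·A_cap − P_rod·A_ann = 17500 lbf − 408.6 lbf

F ≈ 17100 lbf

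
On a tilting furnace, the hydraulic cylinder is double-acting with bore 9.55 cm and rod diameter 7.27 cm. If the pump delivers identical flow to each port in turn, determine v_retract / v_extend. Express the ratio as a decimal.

Cap-side area A_cap = π/4 × (9.55 cm)² = 71.63 cm^2
Rod-side annular area A_ann = π/4 × (9.55² − 7.27²) = 30.12 cm^2
For equal Q, v ∝ 1/A, so v_ret/v_ext = A_cap/A_ann.

v_ret/v_ext ≈ 2.38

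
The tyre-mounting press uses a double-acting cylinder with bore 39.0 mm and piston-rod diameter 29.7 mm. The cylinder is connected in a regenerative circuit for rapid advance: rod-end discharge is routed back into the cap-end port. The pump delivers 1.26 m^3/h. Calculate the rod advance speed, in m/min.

v ≈ 30.3 m/min

In regeneration the rod-end outflow joins the pump flow into the cap end, so the net volume the pump must supply per unit advance equals the rod cross-section area.
Rod cross-section A_rod = π/4 × (29.7 mm)² = 692.8 mm^2
v = Q_pump / A_rod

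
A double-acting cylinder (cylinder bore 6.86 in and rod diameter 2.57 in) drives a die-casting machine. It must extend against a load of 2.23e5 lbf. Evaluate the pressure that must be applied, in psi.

P ≈ 6030 psi

Cap-side area A_cap = π/4 × (6.86 in)² = 36.96 in^2
P = F / A = 2.23e5 lbf / A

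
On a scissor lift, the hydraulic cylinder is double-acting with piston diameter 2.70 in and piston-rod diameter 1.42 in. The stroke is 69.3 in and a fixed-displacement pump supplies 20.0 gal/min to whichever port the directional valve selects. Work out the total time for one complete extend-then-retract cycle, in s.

t ≈ 8.88 s

Cap-side area A_cap = π/4 × (2.70 in)² = 5.726 in^2
Rod-side annular area A_ann = π/4 × (2.70² − 1.42²) = 4.142 in^2
t_ext = A_cap·L/Q = 5.153 s
t_ret = A_ann·L/Q = 3.728 s
t_cycle = t_ext + t_ret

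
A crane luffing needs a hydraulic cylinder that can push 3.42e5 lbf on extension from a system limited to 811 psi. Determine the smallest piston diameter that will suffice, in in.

Extension force acts on the full piston face: F = P × (π/4)D².
D = √(4F / (πP)) = √(4 × 3.42e5 lbf / (π × 811 psi))

D ≈ 23.2 in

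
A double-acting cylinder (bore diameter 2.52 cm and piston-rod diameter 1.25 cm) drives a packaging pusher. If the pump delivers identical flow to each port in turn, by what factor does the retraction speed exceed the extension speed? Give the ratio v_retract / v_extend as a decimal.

v_ret/v_ext ≈ 1.33

Cap-side area A_cap = π/4 × (2.52 cm)² = 4.988 cm^2
Rod-side annular area A_ann = π/4 × (2.52² − 1.25²) = 3.760 cm^2
For equal Q, v ∝ 1/A, so v_ret/v_ext = A_cap/A_ann.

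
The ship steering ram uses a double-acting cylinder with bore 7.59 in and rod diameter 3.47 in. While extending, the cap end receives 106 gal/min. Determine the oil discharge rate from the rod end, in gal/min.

Q_out ≈ 83.8 gal/min

Cap-side area A_cap = π/4 × (7.59 in)² = 45.25 in^2
Rod-side annular area A_ann = π/4 × (7.59² − 3.47²) = 35.79 in^2
Piston speed v = Q_in/A_cap; rod-end outflow Q_out = v × A_ann = Q_in × A_ann/A_cap.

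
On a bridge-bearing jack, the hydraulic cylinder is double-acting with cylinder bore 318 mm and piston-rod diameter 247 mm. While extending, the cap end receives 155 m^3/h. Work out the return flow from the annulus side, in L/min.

Q_out ≈ 1020 L/min

Cap-side area A_cap = π/4 × (318 mm)² = 79420 mm^2
Rod-side annular area A_ann = π/4 × (318² − 247²) = 31510 mm^2
Piston speed v = Q_in/A_cap; rod-end outflow Q_out = v × A_ann = Q_in × A_ann/A_cap.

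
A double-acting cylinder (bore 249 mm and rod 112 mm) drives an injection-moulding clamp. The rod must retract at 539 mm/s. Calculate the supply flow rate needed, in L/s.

Rod-side annular area A_ann = π/4 × (249² − 112²) = 38840 mm^2
Q = A × v

Q ≈ 20.9 L/s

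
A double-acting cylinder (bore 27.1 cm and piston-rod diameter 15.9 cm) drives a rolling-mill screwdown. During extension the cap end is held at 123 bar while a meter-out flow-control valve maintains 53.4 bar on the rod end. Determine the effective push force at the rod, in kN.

F ≈ 507 kN

Cap-side area A_cap = π/4 × (27.1 cm)² = 576.8 cm^2
Rod-side annular area A_ann = π/4 × (27.1² − 15.9²) = 378.2 cm^2
Net thrust = P_cap·A_cap − P_rod·A_ann = 709.5 kN − 202.0 kN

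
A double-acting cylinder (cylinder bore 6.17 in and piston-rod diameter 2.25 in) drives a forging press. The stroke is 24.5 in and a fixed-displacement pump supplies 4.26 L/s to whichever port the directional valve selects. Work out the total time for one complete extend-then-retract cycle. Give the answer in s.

t ≈ 5.26 s

Cap-side area A_cap = π/4 × (6.17 in)² = 29.90 in^2
Rod-side annular area A_ann = π/4 × (6.17² − 2.25²) = 25.92 in^2
t_ext = A_cap·L/Q = 2.818 s
t_ret = A_ann·L/Q = 2.443 s
t_cycle = t_ext + t_ret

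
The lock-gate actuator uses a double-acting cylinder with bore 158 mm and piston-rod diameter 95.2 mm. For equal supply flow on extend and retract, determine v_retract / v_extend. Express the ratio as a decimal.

v_ret/v_ext ≈ 1.57

Cap-side area A_cap = π/4 × (158 mm)² = 19610 mm^2
Rod-side annular area A_ann = π/4 × (158² − 95.2²) = 12490 mm^2
For equal Q, v ∝ 1/A, so v_ret/v_ext = A_cap/A_ann.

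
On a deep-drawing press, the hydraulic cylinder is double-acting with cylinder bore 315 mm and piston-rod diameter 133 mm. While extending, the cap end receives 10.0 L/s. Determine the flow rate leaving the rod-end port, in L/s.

Q_out ≈ 8.22 L/s

Cap-side area A_cap = π/4 × (315 mm)² = 77930 mm^2
Rod-side annular area A_ann = π/4 × (315² − 133²) = 64040 mm^2
Piston speed v = Q_in/A_cap; rod-end outflow Q_out = v × A_ann = Q_in × A_ann/A_cap.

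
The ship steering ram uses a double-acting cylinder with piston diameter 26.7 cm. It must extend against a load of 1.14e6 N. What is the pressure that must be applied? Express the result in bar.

P ≈ 204 bar

Cap-side area A_cap = π/4 × (26.7 cm)² = 559.9 cm^2
P = F / A = 1.14e6 N / A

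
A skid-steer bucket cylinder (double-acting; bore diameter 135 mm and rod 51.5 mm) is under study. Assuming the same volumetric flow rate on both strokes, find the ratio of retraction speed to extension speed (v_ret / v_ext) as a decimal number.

Cap-side area A_cap = π/4 × (135 mm)² = 14310 mm^2
Rod-side annular area A_ann = π/4 × (135² − 51.5²) = 12230 mm^2
For equal Q, v ∝ 1/A, so v_ret/v_ext = A_cap/A_ann.

v_ret/v_ext ≈ 1.17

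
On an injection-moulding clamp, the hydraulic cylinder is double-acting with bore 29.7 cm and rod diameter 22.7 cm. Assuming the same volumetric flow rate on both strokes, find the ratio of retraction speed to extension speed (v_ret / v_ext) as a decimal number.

Cap-side area A_cap = π/4 × (29.7 cm)² = 692.8 cm^2
Rod-side annular area A_ann = π/4 × (29.7² − 22.7²) = 288.1 cm^2
For equal Q, v ∝ 1/A, so v_ret/v_ext = A_cap/A_ann.

v_ret/v_ext ≈ 2.40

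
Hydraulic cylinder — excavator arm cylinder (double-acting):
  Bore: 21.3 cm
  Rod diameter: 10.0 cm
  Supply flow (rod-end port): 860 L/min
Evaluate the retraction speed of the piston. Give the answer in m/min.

v ≈ 31.0 m/min

Rod-side annular area A_ann = π/4 × (21.3² − 10.0²) = 277.8 cm^2
Flow into the rod-end port fills the annular volume.
v = Q / A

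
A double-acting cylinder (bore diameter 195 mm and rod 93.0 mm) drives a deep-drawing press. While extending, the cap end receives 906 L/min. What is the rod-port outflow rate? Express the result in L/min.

Q_out ≈ 700 L/min

Cap-side area A_cap = π/4 × (195 mm)² = 29860 mm^2
Rod-side annular area A_ann = π/4 × (195² − 93.0²) = 23070 mm^2
Piston speed v = Q_in/A_cap; rod-end outflow Q_out = v × A_ann = Q_in × A_ann/A_cap.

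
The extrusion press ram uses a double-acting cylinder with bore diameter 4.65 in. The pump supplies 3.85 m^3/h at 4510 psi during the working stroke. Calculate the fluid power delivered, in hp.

W ≈ 44.6 hp

Hydraulic power = P × Q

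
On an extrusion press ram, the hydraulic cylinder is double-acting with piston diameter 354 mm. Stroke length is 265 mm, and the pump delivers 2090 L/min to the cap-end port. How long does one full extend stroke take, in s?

t ≈ 0.749 s

Cap-side area A_cap = π/4 × (354 mm)² = 98420 mm^2
Swept volume V = A × L; t = V / Q = A·L / Q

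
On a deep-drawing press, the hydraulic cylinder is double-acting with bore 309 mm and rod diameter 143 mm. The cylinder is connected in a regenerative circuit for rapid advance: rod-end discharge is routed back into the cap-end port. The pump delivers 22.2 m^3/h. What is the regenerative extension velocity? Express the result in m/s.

In regeneration the rod-end outflow joins the pump flow into the cap end, so the net volume the pump must supply per unit advance equals the rod cross-section area.
Rod cross-section A_rod = π/4 × (143 mm)² = 16060 mm^2
v = Q_pump / A_rod

v ≈ 0.384 m/s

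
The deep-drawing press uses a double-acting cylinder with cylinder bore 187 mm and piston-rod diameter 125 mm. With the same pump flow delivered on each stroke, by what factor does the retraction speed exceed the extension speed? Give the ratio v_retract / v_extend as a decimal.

v_ret/v_ext ≈ 1.81

Cap-side area A_cap = π/4 × (187 mm)² = 27460 mm^2
Rod-side annular area A_ann = π/4 × (187² − 125²) = 15190 mm^2
For equal Q, v ∝ 1/A, so v_ret/v_ext = A_cap/A_ann.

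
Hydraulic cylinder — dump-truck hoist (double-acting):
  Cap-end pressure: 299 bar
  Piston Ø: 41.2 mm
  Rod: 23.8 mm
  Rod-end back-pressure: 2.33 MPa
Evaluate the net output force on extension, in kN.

F ≈ 37.8 kN

Cap-side area A_cap = π/4 × (41.2 mm)² = 1333 mm^2
Rod-side annular area A_ann = π/4 × (41.2² − 23.8²) = 888.3 mm^2
Net thrust = P_cap·A_cap − P_rod·A_ann = 39.86 kN − 2.070 kN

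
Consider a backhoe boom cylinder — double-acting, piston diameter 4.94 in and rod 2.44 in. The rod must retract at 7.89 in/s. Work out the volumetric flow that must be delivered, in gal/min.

Q ≈ 29.7 gal/min

Rod-side annular area A_ann = π/4 × (4.94² − 2.44²) = 14.49 in^2
Q = A × v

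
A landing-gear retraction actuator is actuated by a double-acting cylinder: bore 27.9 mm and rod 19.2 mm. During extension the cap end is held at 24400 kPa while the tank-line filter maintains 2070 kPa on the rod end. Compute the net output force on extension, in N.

F ≈ 14300 N

Cap-side area A_cap = π/4 × (27.9 mm)² = 611.4 mm^2
Rod-side annular area A_ann = π/4 × (27.9² − 19.2²) = 321.8 mm^2
Net thrust = P_cap·A_cap − P_rod·A_ann = 14920 N − 666.2 N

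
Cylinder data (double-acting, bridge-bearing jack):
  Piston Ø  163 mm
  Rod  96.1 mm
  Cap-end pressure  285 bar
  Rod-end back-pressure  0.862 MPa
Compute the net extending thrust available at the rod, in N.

Cap-side area A_cap = π/4 × (163 mm)² = 20870 mm^2
Rod-side annular area A_ann = π/4 × (163² − 96.1²) = 13610 mm^2
Net thrust = P_cap·A_cap − P_rod·A_ann = 5.947e5 N − 11740 N

F ≈ 5.83e5 N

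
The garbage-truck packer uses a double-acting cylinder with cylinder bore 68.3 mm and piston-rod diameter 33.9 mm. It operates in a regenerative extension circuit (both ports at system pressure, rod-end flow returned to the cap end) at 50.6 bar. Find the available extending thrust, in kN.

With equal pressure on both faces, forces on the annular region cancel; the net push is pressure × rod cross-section.
Rod cross-section A_rod = π/4 × (33.9 mm)² = 902.6 mm^2
F = P × A_rod

F ≈ 4.57 kN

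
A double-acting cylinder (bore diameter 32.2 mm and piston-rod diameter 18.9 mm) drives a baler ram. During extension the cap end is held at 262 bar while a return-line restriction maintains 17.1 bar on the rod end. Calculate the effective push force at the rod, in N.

Cap-side area A_cap = π/4 × (32.2 mm)² = 814.3 mm^2
Rod-side annular area A_ann = π/4 × (32.2² − 18.9²) = 533.8 mm^2
Net thrust = P_cap·A_cap − P_rod·A_ann = 21340 N − 912.8 N

F ≈ 20400 N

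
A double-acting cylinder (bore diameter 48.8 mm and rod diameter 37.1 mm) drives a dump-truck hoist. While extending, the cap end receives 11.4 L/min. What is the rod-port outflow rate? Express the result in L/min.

Cap-side area A_cap = π/4 × (48.8 mm)² = 1870 mm^2
Rod-side annular area A_ann = π/4 × (48.8² − 37.1²) = 789.3 mm^2
Piston speed v = Q_in/A_cap; rod-end outflow Q_out = v × A_ann = Q_in × A_ann/A_cap.

Q_out ≈ 4.81 L/min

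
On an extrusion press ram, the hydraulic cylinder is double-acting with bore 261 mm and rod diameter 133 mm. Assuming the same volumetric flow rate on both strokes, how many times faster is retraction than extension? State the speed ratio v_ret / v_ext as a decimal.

v_ret/v_ext ≈ 1.35

Cap-side area A_cap = π/4 × (261 mm)² = 53500 mm^2
Rod-side annular area A_ann = π/4 × (261² − 133²) = 39610 mm^2
For equal Q, v ∝ 1/A, so v_ret/v_ext = A_cap/A_ann.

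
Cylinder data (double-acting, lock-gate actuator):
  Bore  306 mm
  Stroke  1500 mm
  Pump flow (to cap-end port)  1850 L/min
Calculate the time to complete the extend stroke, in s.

Cap-side area A_cap = π/4 × (306 mm)² = 73540 mm^2
Swept volume V = A × L; t = V / Q = A·L / Q

t ≈ 3.58 s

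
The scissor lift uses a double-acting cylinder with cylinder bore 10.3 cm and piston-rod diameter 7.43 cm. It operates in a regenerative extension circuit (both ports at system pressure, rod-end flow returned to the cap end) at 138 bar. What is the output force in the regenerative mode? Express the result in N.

F ≈ 59800 N

With equal pressure on both faces, forces on the annular region cancel; the net push is pressure × rod cross-section.
Rod cross-section A_rod = π/4 × (7.43 cm)² = 43.36 cm^2
F = P × A_rod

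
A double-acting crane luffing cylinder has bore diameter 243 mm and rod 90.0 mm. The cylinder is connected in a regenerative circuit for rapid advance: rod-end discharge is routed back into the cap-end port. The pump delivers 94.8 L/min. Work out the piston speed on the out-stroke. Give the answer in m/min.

v ≈ 14.9 m/min

In regeneration the rod-end outflow joins the pump flow into the cap end, so the net volume the pump must supply per unit advance equals the rod cross-section area.
Rod cross-section A_rod = π/4 × (90.0 mm)² = 6362 mm^2
v = Q_pump / A_rod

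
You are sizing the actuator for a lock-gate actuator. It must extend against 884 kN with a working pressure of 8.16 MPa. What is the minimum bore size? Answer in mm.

D ≈ 371 mm

Extension force acts on the full piston face: F = P × (π/4)D².
D = √(4F / (πP)) = √(4 × 884 kN / (π × 8.16 MPa))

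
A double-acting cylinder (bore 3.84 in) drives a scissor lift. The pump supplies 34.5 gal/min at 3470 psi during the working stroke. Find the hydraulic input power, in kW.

W ≈ 52.1 kW

Hydraulic power = P × Q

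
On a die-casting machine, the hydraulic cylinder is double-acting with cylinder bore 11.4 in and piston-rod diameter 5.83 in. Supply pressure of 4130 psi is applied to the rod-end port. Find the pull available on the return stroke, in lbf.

F ≈ 3.11e5 lbf

Rod-side annular area A_ann = π/4 × (11.4² − 5.83²) = 75.38 in^2
On retraction the pressure acts on the annular area (bore minus rod).
F = P × A_ann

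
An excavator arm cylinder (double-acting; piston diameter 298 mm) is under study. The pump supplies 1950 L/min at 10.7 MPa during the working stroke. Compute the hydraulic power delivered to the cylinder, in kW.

W ≈ 348 kW

Hydraulic power = P × Q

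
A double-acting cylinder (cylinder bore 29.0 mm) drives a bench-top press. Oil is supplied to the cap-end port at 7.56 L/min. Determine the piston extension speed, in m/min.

v ≈ 11.4 m/min

Cap-side area A_cap = π/4 × (29.0 mm)² = 660.5 mm^2
v = Q / A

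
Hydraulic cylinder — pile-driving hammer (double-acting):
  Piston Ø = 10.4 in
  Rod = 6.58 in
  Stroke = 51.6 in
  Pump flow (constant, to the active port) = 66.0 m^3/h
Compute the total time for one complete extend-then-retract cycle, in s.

Cap-side area A_cap = π/4 × (10.4 in)² = 84.95 in^2
Rod-side annular area A_ann = π/4 × (10.4² − 6.58²) = 50.94 in^2
t_ext = A_cap·L/Q = 3.918 s
t_ret = A_ann·L/Q = 2.350 s
t_cycle = t_ext + t_ret

t ≈ 6.27 s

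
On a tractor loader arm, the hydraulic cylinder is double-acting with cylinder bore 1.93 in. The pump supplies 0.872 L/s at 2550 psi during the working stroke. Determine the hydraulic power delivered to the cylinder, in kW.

Hydraulic power = P × Q

W ≈ 15.3 kW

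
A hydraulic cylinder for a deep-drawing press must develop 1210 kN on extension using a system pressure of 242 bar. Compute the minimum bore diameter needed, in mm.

D ≈ 252 mm

Extension force acts on the full piston face: F = P × (π/4)D².
D = √(4F / (πP)) = √(4 × 1210 kN / (π × 242 bar))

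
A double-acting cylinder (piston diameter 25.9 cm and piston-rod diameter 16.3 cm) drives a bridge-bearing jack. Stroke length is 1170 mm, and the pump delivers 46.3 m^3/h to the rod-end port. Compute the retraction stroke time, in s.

Rod-side annular area A_ann = π/4 × (25.9² − 16.3²) = 318.2 cm^2
Swept volume V = A × L; t = V / Q = A·L / Q

t ≈ 2.89 s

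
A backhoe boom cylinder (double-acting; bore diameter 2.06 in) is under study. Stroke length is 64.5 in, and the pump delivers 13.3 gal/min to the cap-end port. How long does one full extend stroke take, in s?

t ≈ 4.20 s

Cap-side area A_cap = π/4 × (2.06 in)² = 3.333 in^2
Swept volume V = A × L; t = V / Q = A·L / Q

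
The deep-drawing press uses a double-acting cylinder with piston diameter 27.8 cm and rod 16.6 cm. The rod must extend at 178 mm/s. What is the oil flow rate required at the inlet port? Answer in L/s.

Q ≈ 10.8 L/s

Cap-side area A_cap = π/4 × (27.8 cm)² = 607.0 cm^2
Q = A × v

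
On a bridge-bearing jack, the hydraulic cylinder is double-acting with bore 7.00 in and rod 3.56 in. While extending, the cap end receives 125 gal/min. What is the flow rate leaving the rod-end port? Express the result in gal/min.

Q_out ≈ 92.7 gal/min

Cap-side area A_cap = π/4 × (7.00 in)² = 38.48 in^2
Rod-side annular area A_ann = π/4 × (7.00² − 3.56²) = 28.53 in^2
Piston speed v = Q_in/A_cap; rod-end outflow Q_out = v × A_ann = Q_in × A_ann/A_cap.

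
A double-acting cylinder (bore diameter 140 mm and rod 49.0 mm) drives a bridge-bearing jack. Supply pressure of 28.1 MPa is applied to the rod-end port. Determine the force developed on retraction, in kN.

Rod-side annular area A_ann = π/4 × (140² − 49.0²) = 13510 mm^2
On retraction the pressure acts on the annular area (bore minus rod).
F = P × A_ann

F ≈ 380 kN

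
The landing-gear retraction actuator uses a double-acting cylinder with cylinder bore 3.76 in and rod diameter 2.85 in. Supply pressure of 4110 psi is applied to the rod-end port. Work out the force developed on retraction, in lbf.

F ≈ 19400 lbf

Rod-side annular area A_ann = π/4 × (3.76² − 2.85²) = 4.724 in^2
On retraction the pressure acts on the annular area (bore minus rod).
F = P × A_ann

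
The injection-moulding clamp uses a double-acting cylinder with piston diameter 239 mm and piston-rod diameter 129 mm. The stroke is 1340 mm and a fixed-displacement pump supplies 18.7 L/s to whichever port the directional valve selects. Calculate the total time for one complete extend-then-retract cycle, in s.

t ≈ 5.49 s

Cap-side area A_cap = π/4 × (239 mm)² = 44860 mm^2
Rod-side annular area A_ann = π/4 × (239² − 129²) = 31790 mm^2
t_ext = A_cap·L/Q = 3.215 s
t_ret = A_ann·L/Q = 2.278 s
t_cycle = t_ext + t_ret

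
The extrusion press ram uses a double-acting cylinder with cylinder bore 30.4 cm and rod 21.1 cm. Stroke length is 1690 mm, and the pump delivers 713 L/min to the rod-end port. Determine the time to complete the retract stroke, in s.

Rod-side annular area A_ann = π/4 × (30.4² − 21.1²) = 376.2 cm^2
Swept volume V = A × L; t = V / Q = A·L / Q

t ≈ 5.35 s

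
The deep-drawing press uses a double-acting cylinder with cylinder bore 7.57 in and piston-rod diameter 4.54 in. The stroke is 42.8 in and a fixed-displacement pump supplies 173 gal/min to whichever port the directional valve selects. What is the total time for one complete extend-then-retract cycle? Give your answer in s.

Cap-side area A_cap = π/4 × (7.57 in)² = 45.01 in^2
Rod-side annular area A_ann = π/4 × (7.57² − 4.54²) = 28.82 in^2
t_ext = A_cap·L/Q = 2.892 s
t_ret = A_ann·L/Q = 1.852 s
t_cycle = t_ext + t_ret

t ≈ 4.74 s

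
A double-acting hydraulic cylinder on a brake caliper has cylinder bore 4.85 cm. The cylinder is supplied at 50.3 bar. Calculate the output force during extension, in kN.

Cap-side area A_cap = π/4 × (4.85 cm)² = 18.47 cm^2
F = P × A_cap = 50.3 bar × A_cap

F ≈ 9.29 kN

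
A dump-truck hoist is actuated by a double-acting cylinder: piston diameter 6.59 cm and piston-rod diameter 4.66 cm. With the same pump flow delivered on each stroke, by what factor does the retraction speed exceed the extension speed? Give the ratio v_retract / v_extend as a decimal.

Cap-side area A_cap = π/4 × (6.59 cm)² = 34.11 cm^2
Rod-side annular area A_ann = π/4 × (6.59² − 4.66²) = 17.05 cm^2
For equal Q, v ∝ 1/A, so v_ret/v_ext = A_cap/A_ann.

v_ret/v_ext ≈ 2.00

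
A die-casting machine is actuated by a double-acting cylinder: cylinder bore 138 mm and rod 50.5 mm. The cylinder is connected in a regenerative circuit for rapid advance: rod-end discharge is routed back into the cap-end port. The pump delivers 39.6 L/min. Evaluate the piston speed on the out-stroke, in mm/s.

In regeneration the rod-end outflow joins the pump flow into the cap end, so the net volume the pump must supply per unit advance equals the rod cross-section area.
Rod cross-section A_rod = π/4 × (50.5 mm)² = 2003 mm^2
v = Q_pump / A_rod

v ≈ 330 mm/s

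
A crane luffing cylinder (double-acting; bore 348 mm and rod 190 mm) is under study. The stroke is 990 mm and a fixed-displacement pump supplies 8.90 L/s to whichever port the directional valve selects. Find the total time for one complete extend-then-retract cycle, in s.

Cap-side area A_cap = π/4 × (348 mm)² = 95110 mm^2
Rod-side annular area A_ann = π/4 × (348² − 190²) = 66760 mm^2
t_ext = A_cap·L/Q = 10.58 s
t_ret = A_ann·L/Q = 7.426 s
t_cycle = t_ext + t_ret

t ≈ 18.0 s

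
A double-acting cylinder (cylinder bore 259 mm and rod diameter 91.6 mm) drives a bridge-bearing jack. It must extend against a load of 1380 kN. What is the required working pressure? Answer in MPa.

Cap-side area A_cap = π/4 × (259 mm)² = 52690 mm^2
P = F / A = 1380 kN / A

P ≈ 26.2 MPa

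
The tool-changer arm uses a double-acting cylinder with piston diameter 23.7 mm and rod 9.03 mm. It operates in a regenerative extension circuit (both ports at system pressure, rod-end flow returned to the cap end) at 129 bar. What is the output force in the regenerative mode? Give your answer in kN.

With equal pressure on both faces, forces on the annular region cancel; the net push is pressure × rod cross-section.
Rod cross-section A_rod = π/4 × (9.03 mm)² = 64.04 mm^2
F = P × A_rod

F ≈ 0.826 kN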